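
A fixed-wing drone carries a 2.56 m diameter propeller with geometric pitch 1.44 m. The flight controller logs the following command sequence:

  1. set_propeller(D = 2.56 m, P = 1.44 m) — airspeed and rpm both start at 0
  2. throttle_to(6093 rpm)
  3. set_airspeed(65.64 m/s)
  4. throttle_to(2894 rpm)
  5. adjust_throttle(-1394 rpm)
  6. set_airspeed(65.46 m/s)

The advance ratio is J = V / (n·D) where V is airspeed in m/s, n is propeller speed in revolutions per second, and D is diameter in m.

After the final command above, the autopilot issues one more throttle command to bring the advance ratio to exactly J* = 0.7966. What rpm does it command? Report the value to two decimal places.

set_propeller: D = 2.56 m, P = 1.44 m (p = P/D = 0.562500); state ← (V=0, rpm=0)
throttle_to(6093): rpm ← 6093
set_airspeed(65.64): V ← 65.64 m/s
throttle_to(2894): rpm ← 2894
adjust_throttle(-1394): rpm ← 2894 -1394 = 1500
set_airspeed(65.46): V ← 65.46 m/s
final state: V = 65.46 m/s, rpm = 1500 → n = rpm/60 = 25.000000 rev/s
target J* = 0.7966; solve J* = V/(n·D) for n: n = V/(J*·D) = 65.46/(0.7966 × 2.56) = 32.099313 rev/s
rpm = 60·n = 1925.958762

rpm = 1925.96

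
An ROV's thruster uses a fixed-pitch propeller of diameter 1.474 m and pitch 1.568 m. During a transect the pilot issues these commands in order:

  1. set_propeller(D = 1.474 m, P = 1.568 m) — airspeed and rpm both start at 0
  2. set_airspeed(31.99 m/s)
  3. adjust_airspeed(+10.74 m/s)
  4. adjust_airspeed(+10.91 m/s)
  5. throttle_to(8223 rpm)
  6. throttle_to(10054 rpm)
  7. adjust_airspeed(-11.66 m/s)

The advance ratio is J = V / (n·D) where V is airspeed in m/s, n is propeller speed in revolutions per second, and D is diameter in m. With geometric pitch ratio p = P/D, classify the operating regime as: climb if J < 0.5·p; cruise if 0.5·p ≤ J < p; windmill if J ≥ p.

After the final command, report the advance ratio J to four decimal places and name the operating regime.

set_propeller: D = 1.474 m, P = 1.568 m (p = P/D = 1.063772); state ← (V=0, rpm=0)
set_airspeed(31.99): V ← 31.99 m/s
adjust_airspeed(+10.74): V ← 31.99 +10.74 = 42.73 m/s
adjust_airspeed(+10.91): V ← 42.73 +10.91 = 53.64 m/s
throttle_to(8223): rpm ← 8223
throttle_to(10054): rpm ← 10054
adjust_airspeed(-11.66): V ← 53.64 -11.66 = 41.98 m/s
final state: V = 41.98 m/s, rpm = 10054 → n = rpm/60 = 167.566667 rev/s
J = V / (n·D) = 41.98 / (167.566667 × 1.474) = 0.169964
regime bands: climb J<0.5319 | cruise [0.5319, 1.0638) | windmill J≥1.0638
J = 0.1700 → climb

J = 0.1700, regime = climb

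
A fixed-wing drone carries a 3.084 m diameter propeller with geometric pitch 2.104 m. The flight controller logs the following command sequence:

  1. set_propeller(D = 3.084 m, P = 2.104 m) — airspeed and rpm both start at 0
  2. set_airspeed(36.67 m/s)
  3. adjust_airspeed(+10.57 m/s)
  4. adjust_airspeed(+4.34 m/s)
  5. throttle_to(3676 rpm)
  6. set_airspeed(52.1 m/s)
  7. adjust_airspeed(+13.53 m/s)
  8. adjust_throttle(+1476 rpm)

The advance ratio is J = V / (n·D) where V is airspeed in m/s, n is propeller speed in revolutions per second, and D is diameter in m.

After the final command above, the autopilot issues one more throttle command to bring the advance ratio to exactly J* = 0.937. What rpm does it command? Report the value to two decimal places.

set_propeller: D = 3.084 m, P = 2.104 m (p = P/D = 0.682231); state ← (V=0, rpm=0)
set_airspeed(36.67): V ← 36.67 m/s
adjust_airspeed(+10.57): V ← 36.67 +10.57 = 47.24 m/s
adjust_airspeed(+4.34): V ← 47.24 +4.34 = 51.58 m/s
throttle_to(3676): rpm ← 3676
set_airspeed(52.1): V ← 52.1 m/s
adjust_airspeed(+13.53): V ← 52.1 +13.53 = 65.63 m/s
adjust_throttle(+1476): rpm ← 3676 +1476 = 5152
final state: V = 65.63 m/s, rpm = 5152 → n = rpm/60 = 85.866667 rev/s
target J* = 0.937; solve J* = V/(n·D) for n: n = V/(J*·D) = 65.63/(0.937 × 3.084) = 22.711637 rev/s
rpm = 60·n = 1362.698238

rpm = 1362.70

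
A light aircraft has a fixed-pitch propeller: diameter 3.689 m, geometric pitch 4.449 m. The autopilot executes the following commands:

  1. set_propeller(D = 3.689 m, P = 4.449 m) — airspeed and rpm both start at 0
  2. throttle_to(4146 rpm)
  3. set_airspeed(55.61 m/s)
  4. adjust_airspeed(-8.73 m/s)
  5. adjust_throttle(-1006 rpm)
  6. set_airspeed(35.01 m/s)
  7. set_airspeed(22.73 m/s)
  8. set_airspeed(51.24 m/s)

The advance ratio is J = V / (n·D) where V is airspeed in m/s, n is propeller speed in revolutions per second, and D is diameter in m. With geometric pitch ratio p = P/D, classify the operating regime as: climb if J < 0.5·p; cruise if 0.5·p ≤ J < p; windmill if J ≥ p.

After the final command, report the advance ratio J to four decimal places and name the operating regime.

set_propeller: D = 3.689 m, P = 4.449 m (p = P/D = 1.206018); state ← (V=0, rpm=0)
throttle_to(4146): rpm ← 4146
set_airspeed(55.61): V ← 55.61 m/s
adjust_airspeed(-8.73): V ← 55.61 -8.73 = 46.88 m/s
adjust_throttle(-1006): rpm ← 4146 -1006 = 3140
set_airspeed(35.01): V ← 35.01 m/s
set_airspeed(22.73): V ← 22.73 m/s
set_airspeed(51.24): V ← 51.24 m/s
final state: V = 51.24 m/s, rpm = 3140 → n = rpm/60 = 52.333333 rev/s
J = V / (n·D) = 51.24 / (52.333333 × 3.689) = 0.265413
regime bands: climb J<0.6030 | cruise [0.6030, 1.2060) | windmill J≥1.2060
J = 0.2654 → climb

J = 0.2654, regime = climb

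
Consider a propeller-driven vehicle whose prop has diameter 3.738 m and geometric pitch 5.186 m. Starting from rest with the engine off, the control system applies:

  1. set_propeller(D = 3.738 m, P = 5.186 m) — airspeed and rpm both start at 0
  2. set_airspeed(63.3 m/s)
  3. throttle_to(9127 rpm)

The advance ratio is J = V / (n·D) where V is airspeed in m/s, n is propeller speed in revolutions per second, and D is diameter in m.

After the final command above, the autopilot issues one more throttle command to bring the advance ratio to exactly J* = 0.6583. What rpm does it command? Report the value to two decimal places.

set_propeller: D = 3.738 m, P = 5.186 m (p = P/D = 1.387373); state ← (V=0, rpm=0)
set_airspeed(63.3): V ← 63.3 m/s
throttle_to(9127): rpm ← 9127
final state: V = 63.3 m/s, rpm = 9127 → n = rpm/60 = 152.116667 rev/s
target J* = 0.6583; solve J* = V/(n·D) for n: n = V/(J*·D) = 63.3/(0.6583 × 3.738) = 25.724122 rev/s
rpm = 60·n = 1543.447310

rpm = 1543.45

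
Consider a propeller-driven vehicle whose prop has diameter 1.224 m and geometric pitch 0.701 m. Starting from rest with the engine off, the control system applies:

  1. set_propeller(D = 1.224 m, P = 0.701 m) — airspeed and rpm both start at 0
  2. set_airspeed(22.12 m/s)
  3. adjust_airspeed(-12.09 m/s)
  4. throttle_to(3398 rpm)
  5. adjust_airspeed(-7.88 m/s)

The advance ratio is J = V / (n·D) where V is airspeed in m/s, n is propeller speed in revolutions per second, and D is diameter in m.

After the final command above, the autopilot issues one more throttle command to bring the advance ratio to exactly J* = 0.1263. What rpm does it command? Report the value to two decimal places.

rpm = 834.46

set_propeller: D = 1.224 m, P = 0.701 m (p = P/D = 0.572712); state ← (V=0, rpm=0)
set_airspeed(22.12): V ← 22.12 m/s
adjust_airspeed(-12.09): V ← 22.12 -12.09 = 10.03 m/s
throttle_to(3398): rpm ← 3398
adjust_airspeed(-7.88): V ← 10.03 -7.88 = 2.15 m/s
final state: V = 2.15 m/s, rpm = 3398 → n = rpm/60 = 56.633333 rev/s
target J* = 0.1263; solve J* = V/(n·D) for n: n = V/(J*·D) = 2.15/(0.1263 × 1.224) = 13.907648 rev/s
rpm = 60·n = 834.458883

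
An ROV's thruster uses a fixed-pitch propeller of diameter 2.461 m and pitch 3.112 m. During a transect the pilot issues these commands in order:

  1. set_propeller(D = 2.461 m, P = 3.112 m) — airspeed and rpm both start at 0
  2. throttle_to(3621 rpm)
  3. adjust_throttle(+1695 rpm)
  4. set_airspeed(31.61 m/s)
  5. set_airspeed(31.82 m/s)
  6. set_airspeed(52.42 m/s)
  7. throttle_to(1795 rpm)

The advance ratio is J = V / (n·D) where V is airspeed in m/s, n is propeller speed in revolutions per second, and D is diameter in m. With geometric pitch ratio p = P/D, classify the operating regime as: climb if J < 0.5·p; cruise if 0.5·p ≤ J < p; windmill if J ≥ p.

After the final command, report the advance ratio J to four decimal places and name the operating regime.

J = 0.7120, regime = cruise

set_propeller: D = 2.461 m, P = 3.112 m (p = P/D = 1.264527); state ← (V=0, rpm=0)
throttle_to(3621): rpm ← 3621
adjust_throttle(+1695): rpm ← 3621 +1695 = 5316
set_airspeed(31.61): V ← 31.61 m/s
set_airspeed(31.82): V ← 31.82 m/s
set_airspeed(52.42): V ← 52.42 m/s
throttle_to(1795): rpm ← 1795
final state: V = 52.42 m/s, rpm = 1795 → n = rpm/60 = 29.916667 rev/s
J = V / (n·D) = 52.42 / (29.916667 × 2.461) = 0.711987
regime bands: climb J<0.6323 | cruise [0.6323, 1.2645) | windmill J≥1.2645
J = 0.7120 → cruise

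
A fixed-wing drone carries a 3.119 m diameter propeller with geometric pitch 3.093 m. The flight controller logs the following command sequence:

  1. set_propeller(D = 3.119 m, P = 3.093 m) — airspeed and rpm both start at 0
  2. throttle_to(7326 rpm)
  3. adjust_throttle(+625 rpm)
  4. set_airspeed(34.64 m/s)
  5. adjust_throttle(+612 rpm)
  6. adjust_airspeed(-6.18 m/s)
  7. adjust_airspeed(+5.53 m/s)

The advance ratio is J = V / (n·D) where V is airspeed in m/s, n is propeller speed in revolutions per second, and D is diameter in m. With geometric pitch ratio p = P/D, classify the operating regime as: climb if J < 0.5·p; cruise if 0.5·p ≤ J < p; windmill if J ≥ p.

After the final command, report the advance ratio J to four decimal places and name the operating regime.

set_propeller: D = 3.119 m, P = 3.093 m (p = P/D = 0.991664); state ← (V=0, rpm=0)
throttle_to(7326): rpm ← 7326
adjust_throttle(+625): rpm ← 7326 +625 = 7951
set_airspeed(34.64): V ← 34.64 m/s
adjust_throttle(+612): rpm ← 7951 +612 = 8563
adjust_airspeed(-6.18): V ← 34.64 -6.18 = 28.46 m/s
adjust_airspeed(+5.53): V ← 28.46 +5.53 = 33.99 m/s
final state: V = 33.99 m/s, rpm = 8563 → n = rpm/60 = 142.716667 rev/s
J = V / (n·D) = 33.99 / (142.716667 × 3.119) = 0.076359
regime bands: climb J<0.4958 | cruise [0.4958, 0.9917) | windmill J≥0.9917
J = 0.0764 → climb

J = 0.0764, regime = climb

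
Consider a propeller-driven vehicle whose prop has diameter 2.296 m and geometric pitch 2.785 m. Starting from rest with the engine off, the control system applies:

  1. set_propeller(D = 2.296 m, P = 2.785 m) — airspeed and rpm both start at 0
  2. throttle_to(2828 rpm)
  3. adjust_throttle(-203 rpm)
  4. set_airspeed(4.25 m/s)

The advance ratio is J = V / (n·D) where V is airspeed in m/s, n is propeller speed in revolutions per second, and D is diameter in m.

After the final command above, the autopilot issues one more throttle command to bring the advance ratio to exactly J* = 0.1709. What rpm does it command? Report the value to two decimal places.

rpm = 649.87

set_propeller: D = 2.296 m, P = 2.785 m (p = P/D = 1.212979); state ← (V=0, rpm=0)
throttle_to(2828): rpm ← 2828
adjust_throttle(-203): rpm ← 2828 -203 = 2625
set_airspeed(4.25): V ← 4.25 m/s
final state: V = 4.25 m/s, rpm = 2625 → n = rpm/60 = 43.750000 rev/s
target J* = 0.1709; solve J* = V/(n·D) for n: n = V/(J*·D) = 4.25/(0.1709 × 2.296) = 10.831160 rev/s
rpm = 60·n = 649.869618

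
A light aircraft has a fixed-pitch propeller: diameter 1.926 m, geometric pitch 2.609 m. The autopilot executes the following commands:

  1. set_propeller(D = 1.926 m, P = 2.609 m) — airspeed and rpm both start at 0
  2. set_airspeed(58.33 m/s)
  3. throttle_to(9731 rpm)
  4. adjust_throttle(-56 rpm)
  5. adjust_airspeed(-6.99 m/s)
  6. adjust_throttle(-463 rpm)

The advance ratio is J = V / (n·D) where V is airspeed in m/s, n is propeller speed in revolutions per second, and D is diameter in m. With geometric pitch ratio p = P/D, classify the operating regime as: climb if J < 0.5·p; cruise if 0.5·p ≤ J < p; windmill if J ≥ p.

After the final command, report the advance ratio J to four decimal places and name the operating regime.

J = 0.1736, regime = climb

set_propeller: D = 1.926 m, P = 2.609 m (p = P/D = 1.354621); state ← (V=0, rpm=0)
set_airspeed(58.33): V ← 58.33 m/s
throttle_to(9731): rpm ← 9731
adjust_throttle(-56): rpm ← 9731 -56 = 9675
adjust_airspeed(-6.99): V ← 58.33 -6.99 = 51.34 m/s
adjust_throttle(-463): rpm ← 9675 -463 = 9212
final state: V = 51.34 m/s, rpm = 9212 → n = rpm/60 = 153.533333 rev/s
J = V / (n·D) = 51.34 / (153.533333 × 1.926) = 0.173619
regime bands: climb J<0.6773 | cruise [0.6773, 1.3546) | windmill J≥1.3546
J = 0.1736 → climb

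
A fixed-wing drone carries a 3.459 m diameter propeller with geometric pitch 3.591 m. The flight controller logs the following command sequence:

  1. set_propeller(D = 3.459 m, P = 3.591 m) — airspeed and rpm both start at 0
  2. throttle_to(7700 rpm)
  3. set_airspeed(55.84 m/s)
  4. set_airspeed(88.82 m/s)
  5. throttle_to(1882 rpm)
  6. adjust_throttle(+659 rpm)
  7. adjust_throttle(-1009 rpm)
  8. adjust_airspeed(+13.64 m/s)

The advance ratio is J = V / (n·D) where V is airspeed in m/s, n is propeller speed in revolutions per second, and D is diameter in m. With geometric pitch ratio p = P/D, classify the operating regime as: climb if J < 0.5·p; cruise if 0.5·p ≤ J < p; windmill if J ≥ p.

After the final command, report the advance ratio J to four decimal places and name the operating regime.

J = 1.1601, regime = windmill

set_propeller: D = 3.459 m, P = 3.591 m (p = P/D = 1.038161); state ← (V=0, rpm=0)
throttle_to(7700): rpm ← 7700
set_airspeed(55.84): V ← 55.84 m/s
set_airspeed(88.82): V ← 88.82 m/s
throttle_to(1882): rpm ← 1882
adjust_throttle(+659): rpm ← 1882 +659 = 2541
adjust_throttle(-1009): rpm ← 2541 -1009 = 1532
adjust_airspeed(+13.64): V ← 88.82 +13.64 = 102.46 m/s
final state: V = 102.46 m/s, rpm = 1532 → n = rpm/60 = 25.533333 rev/s
J = V / (n·D) = 102.46 / (25.533333 × 3.459) = 1.160102
regime bands: climb J<0.5191 | cruise [0.5191, 1.0382) | windmill J≥1.0382
J = 1.1601 → windmill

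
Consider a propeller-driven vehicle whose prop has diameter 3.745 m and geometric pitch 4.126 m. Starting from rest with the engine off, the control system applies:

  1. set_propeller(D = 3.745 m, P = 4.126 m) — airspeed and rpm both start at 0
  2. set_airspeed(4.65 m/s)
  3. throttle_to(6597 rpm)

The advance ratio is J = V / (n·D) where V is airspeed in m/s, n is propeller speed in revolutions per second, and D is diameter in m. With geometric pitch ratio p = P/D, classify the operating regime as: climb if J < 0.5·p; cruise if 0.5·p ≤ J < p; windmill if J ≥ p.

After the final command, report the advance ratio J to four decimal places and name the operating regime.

J = 0.0113, regime = climb

set_propeller: D = 3.745 m, P = 4.126 m (p = P/D = 1.101736); state ← (V=0, rpm=0)
set_airspeed(4.65): V ← 4.65 m/s
throttle_to(6597): rpm ← 6597
final state: V = 4.65 m/s, rpm = 6597 → n = rpm/60 = 109.950000 rev/s
J = V / (n·D) = 4.65 / (109.950000 × 3.745) = 0.011293
regime bands: climb J<0.5509 | cruise [0.5509, 1.1017) | windmill J≥1.1017
J = 0.0113 → climb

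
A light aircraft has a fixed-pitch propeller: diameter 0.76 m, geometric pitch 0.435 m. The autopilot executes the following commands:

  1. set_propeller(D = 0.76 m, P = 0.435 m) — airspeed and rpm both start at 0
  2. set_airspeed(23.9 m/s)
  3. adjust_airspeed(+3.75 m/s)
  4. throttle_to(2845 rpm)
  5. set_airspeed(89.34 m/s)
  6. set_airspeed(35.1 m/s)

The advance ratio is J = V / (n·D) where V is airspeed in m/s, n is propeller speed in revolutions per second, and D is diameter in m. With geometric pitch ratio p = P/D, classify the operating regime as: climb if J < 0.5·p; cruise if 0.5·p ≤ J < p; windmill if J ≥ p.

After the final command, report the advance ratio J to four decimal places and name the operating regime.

J = 0.9740, regime = windmill

set_propeller: D = 0.76 m, P = 0.435 m (p = P/D = 0.572368); state ← (V=0, rpm=0)
set_airspeed(23.9): V ← 23.9 m/s
adjust_airspeed(+3.75): V ← 23.9 +3.75 = 27.65 m/s
throttle_to(2845): rpm ← 2845
set_airspeed(89.34): V ← 89.34 m/s
set_airspeed(35.1): V ← 35.1 m/s
final state: V = 35.1 m/s, rpm = 2845 → n = rpm/60 = 47.416667 rev/s
J = V / (n·D) = 35.1 / (47.416667 × 0.76) = 0.974008
regime bands: climb J<0.2862 | cruise [0.2862, 0.5724) | windmill J≥0.5724
J = 0.9740 → windmill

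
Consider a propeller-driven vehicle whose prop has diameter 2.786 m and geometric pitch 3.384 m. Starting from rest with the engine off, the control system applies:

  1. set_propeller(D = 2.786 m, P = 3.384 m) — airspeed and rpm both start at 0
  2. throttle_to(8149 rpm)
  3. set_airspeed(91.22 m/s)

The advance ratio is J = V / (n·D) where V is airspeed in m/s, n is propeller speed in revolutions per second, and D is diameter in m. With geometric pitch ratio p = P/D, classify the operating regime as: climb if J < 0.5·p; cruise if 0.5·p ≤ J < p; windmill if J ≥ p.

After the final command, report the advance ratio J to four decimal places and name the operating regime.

J = 0.2411, regime = climb

set_propeller: D = 2.786 m, P = 3.384 m (p = P/D = 1.214645); state ← (V=0, rpm=0)
throttle_to(8149): rpm ← 8149
set_airspeed(91.22): V ← 91.22 m/s
final state: V = 91.22 m/s, rpm = 8149 → n = rpm/60 = 135.816667 rev/s
J = V / (n·D) = 91.22 / (135.816667 × 2.786) = 0.241077
regime bands: climb J<0.6073 | cruise [0.6073, 1.2146) | windmill J≥1.2146
J = 0.2411 → climb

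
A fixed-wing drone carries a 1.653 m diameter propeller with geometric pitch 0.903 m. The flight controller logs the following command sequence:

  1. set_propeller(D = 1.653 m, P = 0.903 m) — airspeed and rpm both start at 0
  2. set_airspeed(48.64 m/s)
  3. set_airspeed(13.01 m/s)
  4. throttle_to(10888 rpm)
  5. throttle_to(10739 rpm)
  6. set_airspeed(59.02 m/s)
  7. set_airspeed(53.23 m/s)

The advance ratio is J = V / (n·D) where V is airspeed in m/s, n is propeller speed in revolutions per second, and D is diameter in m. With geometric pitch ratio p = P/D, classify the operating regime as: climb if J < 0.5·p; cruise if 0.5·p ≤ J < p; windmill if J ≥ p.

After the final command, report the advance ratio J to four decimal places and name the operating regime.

set_propeller: D = 1.653 m, P = 0.903 m (p = P/D = 0.546279); state ← (V=0, rpm=0)
set_airspeed(48.64): V ← 48.64 m/s
set_airspeed(13.01): V ← 13.01 m/s
throttle_to(10888): rpm ← 10888
throttle_to(10739): rpm ← 10739
set_airspeed(59.02): V ← 59.02 m/s
set_airspeed(53.23): V ← 53.23 m/s
final state: V = 53.23 m/s, rpm = 10739 → n = rpm/60 = 178.983333 rev/s
J = V / (n·D) = 53.23 / (178.983333 × 1.653) = 0.179917
regime bands: climb J<0.2731 | cruise [0.2731, 0.5463) | windmill J≥0.5463
J = 0.1799 → climb

J = 0.1799, regime = climb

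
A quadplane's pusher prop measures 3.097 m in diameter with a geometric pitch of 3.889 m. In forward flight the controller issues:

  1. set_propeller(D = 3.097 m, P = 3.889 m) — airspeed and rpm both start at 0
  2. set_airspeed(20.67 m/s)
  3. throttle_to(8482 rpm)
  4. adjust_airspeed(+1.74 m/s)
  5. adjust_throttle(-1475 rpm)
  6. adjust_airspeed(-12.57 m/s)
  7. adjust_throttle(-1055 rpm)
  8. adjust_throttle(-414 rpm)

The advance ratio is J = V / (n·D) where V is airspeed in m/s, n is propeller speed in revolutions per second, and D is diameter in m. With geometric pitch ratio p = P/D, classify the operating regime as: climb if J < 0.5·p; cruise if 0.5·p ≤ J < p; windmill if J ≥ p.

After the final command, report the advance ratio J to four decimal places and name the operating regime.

J = 0.0344, regime = climb

set_propeller: D = 3.097 m, P = 3.889 m (p = P/D = 1.255731); state ← (V=0, rpm=0)
set_airspeed(20.67): V ← 20.67 m/s
throttle_to(8482): rpm ← 8482
adjust_airspeed(+1.74): V ← 20.67 +1.74 = 22.41 m/s
adjust_throttle(-1475): rpm ← 8482 -1475 = 7007
adjust_airspeed(-12.57): V ← 22.41 -12.57 = 9.84 m/s
adjust_throttle(-1055): rpm ← 7007 -1055 = 5952
adjust_throttle(-414): rpm ← 5952 -414 = 5538
final state: V = 9.84 m/s, rpm = 5538 → n = rpm/60 = 92.300000 rev/s
J = V / (n·D) = 9.84 / (92.300000 × 3.097) = 0.034423
regime bands: climb J<0.6279 | cruise [0.6279, 1.2557) | windmill J≥1.2557
J = 0.0344 → climb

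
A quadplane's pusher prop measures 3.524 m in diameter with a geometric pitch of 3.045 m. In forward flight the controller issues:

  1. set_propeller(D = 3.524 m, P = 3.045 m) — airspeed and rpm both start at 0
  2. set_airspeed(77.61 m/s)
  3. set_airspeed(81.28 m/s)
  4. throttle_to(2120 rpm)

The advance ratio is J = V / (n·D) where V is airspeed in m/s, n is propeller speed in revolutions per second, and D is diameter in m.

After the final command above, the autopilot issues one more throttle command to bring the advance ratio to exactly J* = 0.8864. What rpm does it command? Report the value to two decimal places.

rpm = 1561.24

set_propeller: D = 3.524 m, P = 3.045 m (p = P/D = 0.864075); state ← (V=0, rpm=0)
set_airspeed(77.61): V ← 77.61 m/s
set_airspeed(81.28): V ← 81.28 m/s
throttle_to(2120): rpm ← 2120
final state: V = 81.28 m/s, rpm = 2120 → n = rpm/60 = 35.333333 rev/s
target J* = 0.8864; solve J* = V/(n·D) for n: n = V/(J*·D) = 81.28/(0.8864 × 3.524) = 26.020644 rev/s
rpm = 60·n = 1561.238665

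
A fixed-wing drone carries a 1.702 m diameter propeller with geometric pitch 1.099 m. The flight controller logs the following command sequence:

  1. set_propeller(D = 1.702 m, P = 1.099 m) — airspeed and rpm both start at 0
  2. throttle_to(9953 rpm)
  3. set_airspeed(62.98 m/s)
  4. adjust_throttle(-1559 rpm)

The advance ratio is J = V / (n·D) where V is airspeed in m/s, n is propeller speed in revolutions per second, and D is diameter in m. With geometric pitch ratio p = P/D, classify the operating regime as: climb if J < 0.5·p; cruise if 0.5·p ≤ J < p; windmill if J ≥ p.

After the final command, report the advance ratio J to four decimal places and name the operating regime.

set_propeller: D = 1.702 m, P = 1.099 m (p = P/D = 0.645711); state ← (V=0, rpm=0)
throttle_to(9953): rpm ← 9953
set_airspeed(62.98): V ← 62.98 m/s
adjust_throttle(-1559): rpm ← 9953 -1559 = 8394
final state: V = 62.98 m/s, rpm = 8394 → n = rpm/60 = 139.900000 rev/s
J = V / (n·D) = 62.98 / (139.900000 × 1.702) = 0.264500
regime bands: climb J<0.3229 | cruise [0.3229, 0.6457) | windmill J≥0.6457
J = 0.2645 → climb

J = 0.2645, regime = climb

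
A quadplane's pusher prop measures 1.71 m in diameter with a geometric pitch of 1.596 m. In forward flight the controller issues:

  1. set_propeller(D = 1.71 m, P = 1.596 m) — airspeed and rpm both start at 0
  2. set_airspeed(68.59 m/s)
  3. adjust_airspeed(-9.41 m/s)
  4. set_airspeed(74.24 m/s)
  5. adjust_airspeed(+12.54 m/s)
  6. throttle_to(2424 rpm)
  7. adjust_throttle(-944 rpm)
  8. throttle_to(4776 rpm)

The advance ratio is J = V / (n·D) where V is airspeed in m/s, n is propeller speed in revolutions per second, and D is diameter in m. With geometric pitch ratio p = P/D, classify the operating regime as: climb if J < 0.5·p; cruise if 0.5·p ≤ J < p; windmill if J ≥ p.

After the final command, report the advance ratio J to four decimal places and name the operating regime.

set_propeller: D = 1.71 m, P = 1.596 m (p = P/D = 0.933333); state ← (V=0, rpm=0)
set_airspeed(68.59): V ← 68.59 m/s
adjust_airspeed(-9.41): V ← 68.59 -9.41 = 59.18 m/s
set_airspeed(74.24): V ← 74.24 m/s
adjust_airspeed(+12.54): V ← 74.24 +12.54 = 86.78 m/s
throttle_to(2424): rpm ← 2424
adjust_throttle(-944): rpm ← 2424 -944 = 1480
throttle_to(4776): rpm ← 4776
final state: V = 86.78 m/s, rpm = 4776 → n = rpm/60 = 79.600000 rev/s
J = V / (n·D) = 86.78 / (79.600000 × 1.71) = 0.637544
regime bands: climb J<0.4667 | cruise [0.4667, 0.9333) | windmill J≥0.9333
J = 0.6375 → cruise

J = 0.6375, regime = cruise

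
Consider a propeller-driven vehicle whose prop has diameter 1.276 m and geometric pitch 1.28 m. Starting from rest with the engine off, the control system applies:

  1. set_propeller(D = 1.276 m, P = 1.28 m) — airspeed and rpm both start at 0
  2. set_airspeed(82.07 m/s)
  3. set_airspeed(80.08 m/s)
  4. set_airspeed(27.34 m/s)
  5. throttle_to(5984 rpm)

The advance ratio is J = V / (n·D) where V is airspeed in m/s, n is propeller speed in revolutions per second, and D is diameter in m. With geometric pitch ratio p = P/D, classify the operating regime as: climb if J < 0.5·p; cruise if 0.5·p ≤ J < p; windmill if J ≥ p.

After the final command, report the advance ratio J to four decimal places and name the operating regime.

set_propeller: D = 1.276 m, P = 1.28 m (p = P/D = 1.003135); state ← (V=0, rpm=0)
set_airspeed(82.07): V ← 82.07 m/s
set_airspeed(80.08): V ← 80.08 m/s
set_airspeed(27.34): V ← 27.34 m/s
throttle_to(5984): rpm ← 5984
final state: V = 27.34 m/s, rpm = 5984 → n = rpm/60 = 99.733333 rev/s
J = V / (n·D) = 27.34 / (99.733333 × 1.276) = 0.214836
regime bands: climb J<0.5016 | cruise [0.5016, 1.0031) | windmill J≥1.0031
J = 0.2148 → climb

J = 0.2148, regime = climb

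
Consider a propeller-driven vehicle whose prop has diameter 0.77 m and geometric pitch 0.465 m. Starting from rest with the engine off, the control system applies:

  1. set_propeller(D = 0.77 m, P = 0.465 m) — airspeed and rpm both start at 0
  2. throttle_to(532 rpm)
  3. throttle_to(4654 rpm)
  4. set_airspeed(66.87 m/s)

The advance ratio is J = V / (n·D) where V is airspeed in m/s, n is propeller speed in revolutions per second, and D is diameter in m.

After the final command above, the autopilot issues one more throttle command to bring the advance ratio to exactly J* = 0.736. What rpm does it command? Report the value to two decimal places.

rpm = 7079.69

set_propeller: D = 0.77 m, P = 0.465 m (p = P/D = 0.603896); state ← (V=0, rpm=0)
throttle_to(532): rpm ← 532
throttle_to(4654): rpm ← 4654
set_airspeed(66.87): V ← 66.87 m/s
final state: V = 66.87 m/s, rpm = 4654 → n = rpm/60 = 77.566667 rev/s
target J* = 0.736; solve J* = V/(n·D) for n: n = V/(J*·D) = 66.87/(0.736 × 0.77) = 117.994777 rev/s
rpm = 60·n = 7079.686618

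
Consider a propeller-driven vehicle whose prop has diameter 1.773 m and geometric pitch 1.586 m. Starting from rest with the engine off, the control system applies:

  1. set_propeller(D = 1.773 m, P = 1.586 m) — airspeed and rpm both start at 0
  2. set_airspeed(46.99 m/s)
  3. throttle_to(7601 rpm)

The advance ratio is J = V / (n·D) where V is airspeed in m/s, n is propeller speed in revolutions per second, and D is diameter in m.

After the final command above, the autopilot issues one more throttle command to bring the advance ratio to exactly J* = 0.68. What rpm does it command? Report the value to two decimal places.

rpm = 2338.51

set_propeller: D = 1.773 m, P = 1.586 m (p = P/D = 0.894529); state ← (V=0, rpm=0)
set_airspeed(46.99): V ← 46.99 m/s
throttle_to(7601): rpm ← 7601
final state: V = 46.99 m/s, rpm = 7601 → n = rpm/60 = 126.683333 rev/s
target J* = 0.68; solve J* = V/(n·D) for n: n = V/(J*·D) = 46.99/(0.68 × 1.773) = 38.975150 rev/s
rpm = 60·n = 2338.509008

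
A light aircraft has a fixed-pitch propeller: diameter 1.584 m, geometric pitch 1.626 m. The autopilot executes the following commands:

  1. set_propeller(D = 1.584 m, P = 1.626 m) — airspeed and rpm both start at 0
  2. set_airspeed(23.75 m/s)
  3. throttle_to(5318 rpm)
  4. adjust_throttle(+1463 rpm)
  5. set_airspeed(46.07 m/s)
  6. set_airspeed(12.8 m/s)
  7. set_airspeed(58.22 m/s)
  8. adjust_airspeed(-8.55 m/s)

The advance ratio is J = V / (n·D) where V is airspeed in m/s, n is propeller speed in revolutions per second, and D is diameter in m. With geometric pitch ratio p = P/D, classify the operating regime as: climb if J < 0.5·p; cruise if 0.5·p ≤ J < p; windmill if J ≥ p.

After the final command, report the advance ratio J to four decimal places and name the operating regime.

set_propeller: D = 1.584 m, P = 1.626 m (p = P/D = 1.026515); state ← (V=0, rpm=0)
set_airspeed(23.75): V ← 23.75 m/s
throttle_to(5318): rpm ← 5318
adjust_throttle(+1463): rpm ← 5318 +1463 = 6781
set_airspeed(46.07): V ← 46.07 m/s
set_airspeed(12.8): V ← 12.8 m/s
set_airspeed(58.22): V ← 58.22 m/s
adjust_airspeed(-8.55): V ← 58.22 -8.55 = 49.67 m/s
final state: V = 49.67 m/s, rpm = 6781 → n = rpm/60 = 113.016667 rev/s
J = V / (n·D) = 49.67 / (113.016667 × 1.584) = 0.277458
regime bands: climb J<0.5133 | cruise [0.5133, 1.0265) | windmill J≥1.0265
J = 0.2775 → climb

J = 0.2775, regime = climb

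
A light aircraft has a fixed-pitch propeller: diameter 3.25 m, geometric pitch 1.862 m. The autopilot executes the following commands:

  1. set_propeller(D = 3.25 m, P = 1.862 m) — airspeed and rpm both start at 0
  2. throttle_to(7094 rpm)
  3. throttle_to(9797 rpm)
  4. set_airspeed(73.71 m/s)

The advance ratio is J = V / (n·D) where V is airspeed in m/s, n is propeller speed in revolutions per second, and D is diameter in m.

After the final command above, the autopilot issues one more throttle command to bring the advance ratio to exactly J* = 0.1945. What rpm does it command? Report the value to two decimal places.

rpm = 6996.40

set_propeller: D = 3.25 m, P = 1.862 m (p = P/D = 0.572923); state ← (V=0, rpm=0)
throttle_to(7094): rpm ← 7094
throttle_to(9797): rpm ← 9797
set_airspeed(73.71): V ← 73.71 m/s
final state: V = 73.71 m/s, rpm = 9797 → n = rpm/60 = 163.283333 rev/s
target J* = 0.1945; solve J* = V/(n·D) for n: n = V/(J*·D) = 73.71/(0.1945 × 3.25) = 116.606684 rev/s
rpm = 60·n = 6996.401028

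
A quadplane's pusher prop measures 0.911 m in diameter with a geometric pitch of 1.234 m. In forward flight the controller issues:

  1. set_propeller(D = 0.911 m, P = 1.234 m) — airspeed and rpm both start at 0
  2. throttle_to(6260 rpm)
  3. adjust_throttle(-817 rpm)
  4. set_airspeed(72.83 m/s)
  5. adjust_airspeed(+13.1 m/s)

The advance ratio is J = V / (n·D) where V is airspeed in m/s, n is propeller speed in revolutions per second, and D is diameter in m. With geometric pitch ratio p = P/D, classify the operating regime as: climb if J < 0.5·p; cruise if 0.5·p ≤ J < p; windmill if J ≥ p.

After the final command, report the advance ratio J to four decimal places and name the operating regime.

set_propeller: D = 0.911 m, P = 1.234 m (p = P/D = 1.354555); state ← (V=0, rpm=0)
throttle_to(6260): rpm ← 6260
adjust_throttle(-817): rpm ← 6260 -817 = 5443
set_airspeed(72.83): V ← 72.83 m/s
adjust_airspeed(+13.1): V ← 72.83 +13.1 = 85.93 m/s
final state: V = 85.93 m/s, rpm = 5443 → n = rpm/60 = 90.716667 rev/s
J = V / (n·D) = 85.93 / (90.716667 × 0.911) = 1.039775
regime bands: climb J<0.6773 | cruise [0.6773, 1.3546) | windmill J≥1.3546
J = 1.0398 → cruise

J = 1.0398, regime = cruise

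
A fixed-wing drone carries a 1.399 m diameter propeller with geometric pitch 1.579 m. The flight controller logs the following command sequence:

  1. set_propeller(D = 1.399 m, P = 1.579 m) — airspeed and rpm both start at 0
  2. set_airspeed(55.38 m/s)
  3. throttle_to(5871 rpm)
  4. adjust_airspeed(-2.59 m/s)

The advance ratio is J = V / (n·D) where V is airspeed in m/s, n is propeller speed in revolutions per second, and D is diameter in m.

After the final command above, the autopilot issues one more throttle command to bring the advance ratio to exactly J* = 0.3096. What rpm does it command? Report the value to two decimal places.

set_propeller: D = 1.399 m, P = 1.579 m (p = P/D = 1.128663); state ← (V=0, rpm=0)
set_airspeed(55.38): V ← 55.38 m/s
throttle_to(5871): rpm ← 5871
adjust_airspeed(-2.59): V ← 55.38 -2.59 = 52.79 m/s
final state: V = 52.79 m/s, rpm = 5871 → n = rpm/60 = 97.850000 rev/s
target J* = 0.3096; solve J* = V/(n·D) for n: n = V/(J*·D) = 52.79/(0.3096 × 1.399) = 121.880154 rev/s
rpm = 60·n = 7312.809260

rpm = 7312.81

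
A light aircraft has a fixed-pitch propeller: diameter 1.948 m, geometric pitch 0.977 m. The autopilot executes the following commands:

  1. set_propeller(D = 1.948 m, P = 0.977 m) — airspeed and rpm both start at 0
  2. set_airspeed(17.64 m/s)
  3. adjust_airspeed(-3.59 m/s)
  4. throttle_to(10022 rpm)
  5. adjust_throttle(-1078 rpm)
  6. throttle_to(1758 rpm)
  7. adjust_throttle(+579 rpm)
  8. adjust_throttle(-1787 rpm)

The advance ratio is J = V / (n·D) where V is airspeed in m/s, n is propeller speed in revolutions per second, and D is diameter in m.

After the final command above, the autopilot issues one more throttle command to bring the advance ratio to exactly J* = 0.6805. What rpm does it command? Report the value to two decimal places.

set_propeller: D = 1.948 m, P = 0.977 m (p = P/D = 0.501540); state ← (V=0, rpm=0)
set_airspeed(17.64): V ← 17.64 m/s
adjust_airspeed(-3.59): V ← 17.64 -3.59 = 14.05 m/s
throttle_to(10022): rpm ← 10022
adjust_throttle(-1078): rpm ← 10022 -1078 = 8944
throttle_to(1758): rpm ← 1758
adjust_throttle(+579): rpm ← 1758 +579 = 2337
adjust_throttle(-1787): rpm ← 2337 -1787 = 550
final state: V = 14.05 m/s, rpm = 550 → n = rpm/60 = 9.166667 rev/s
target J* = 0.6805; solve J* = V/(n·D) for n: n = V/(J*·D) = 14.05/(0.6805 × 1.948) = 10.598862 rev/s
rpm = 60·n = 635.931727

rpm = 635.93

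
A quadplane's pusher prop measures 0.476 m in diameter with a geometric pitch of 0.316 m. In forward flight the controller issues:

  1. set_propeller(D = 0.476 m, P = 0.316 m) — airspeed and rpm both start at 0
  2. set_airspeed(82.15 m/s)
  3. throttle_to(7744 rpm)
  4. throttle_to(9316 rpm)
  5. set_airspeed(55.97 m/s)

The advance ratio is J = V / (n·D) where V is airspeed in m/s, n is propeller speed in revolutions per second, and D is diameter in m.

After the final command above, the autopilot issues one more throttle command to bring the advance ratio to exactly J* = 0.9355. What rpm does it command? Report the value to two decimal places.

set_propeller: D = 0.476 m, P = 0.316 m (p = P/D = 0.663866); state ← (V=0, rpm=0)
set_airspeed(82.15): V ← 82.15 m/s
throttle_to(7744): rpm ← 7744
throttle_to(9316): rpm ← 9316
set_airspeed(55.97): V ← 55.97 m/s
final state: V = 55.97 m/s, rpm = 9316 → n = rpm/60 = 155.266667 rev/s
target J* = 0.9355; solve J* = V/(n·D) for n: n = V/(J*·D) = 55.97/(0.9355 × 0.476) = 125.691110 rev/s
rpm = 60·n = 7541.466613

rpm = 7541.47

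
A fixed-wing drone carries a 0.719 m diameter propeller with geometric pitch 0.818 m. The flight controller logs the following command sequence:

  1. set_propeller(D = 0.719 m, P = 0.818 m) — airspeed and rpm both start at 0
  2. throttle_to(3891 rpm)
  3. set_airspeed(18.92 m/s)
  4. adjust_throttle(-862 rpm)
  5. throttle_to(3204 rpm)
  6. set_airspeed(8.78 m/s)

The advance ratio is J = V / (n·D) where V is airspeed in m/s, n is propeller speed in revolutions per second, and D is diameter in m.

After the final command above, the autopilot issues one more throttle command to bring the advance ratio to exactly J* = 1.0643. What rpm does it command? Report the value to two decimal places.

rpm = 688.42

set_propeller: D = 0.719 m, P = 0.818 m (p = P/D = 1.137691); state ← (V=0, rpm=0)
throttle_to(3891): rpm ← 3891
set_airspeed(18.92): V ← 18.92 m/s
adjust_throttle(-862): rpm ← 3891 -862 = 3029
throttle_to(3204): rpm ← 3204
set_airspeed(8.78): V ← 8.78 m/s
final state: V = 8.78 m/s, rpm = 3204 → n = rpm/60 = 53.400000 rev/s
target J* = 1.0643; solve J* = V/(n·D) for n: n = V/(J*·D) = 8.78/(1.0643 × 0.719) = 11.473649 rev/s
rpm = 60·n = 688.418946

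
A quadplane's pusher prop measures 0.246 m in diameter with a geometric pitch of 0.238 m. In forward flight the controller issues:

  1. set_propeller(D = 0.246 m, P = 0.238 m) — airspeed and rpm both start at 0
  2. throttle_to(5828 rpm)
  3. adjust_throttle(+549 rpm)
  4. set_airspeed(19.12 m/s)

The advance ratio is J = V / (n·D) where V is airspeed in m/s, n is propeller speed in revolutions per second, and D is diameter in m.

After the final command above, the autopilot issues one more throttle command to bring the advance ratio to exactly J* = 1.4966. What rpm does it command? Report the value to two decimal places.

rpm = 3116.01

set_propeller: D = 0.246 m, P = 0.238 m (p = P/D = 0.967480); state ← (V=0, rpm=0)
throttle_to(5828): rpm ← 5828
adjust_throttle(+549): rpm ← 5828 +549 = 6377
set_airspeed(19.12): V ← 19.12 m/s
final state: V = 19.12 m/s, rpm = 6377 → n = rpm/60 = 106.283333 rev/s
target J* = 1.4966; solve J* = V/(n·D) for n: n = V/(J*·D) = 19.12/(1.4966 × 0.246) = 51.933434 rev/s
rpm = 60·n = 3116.006036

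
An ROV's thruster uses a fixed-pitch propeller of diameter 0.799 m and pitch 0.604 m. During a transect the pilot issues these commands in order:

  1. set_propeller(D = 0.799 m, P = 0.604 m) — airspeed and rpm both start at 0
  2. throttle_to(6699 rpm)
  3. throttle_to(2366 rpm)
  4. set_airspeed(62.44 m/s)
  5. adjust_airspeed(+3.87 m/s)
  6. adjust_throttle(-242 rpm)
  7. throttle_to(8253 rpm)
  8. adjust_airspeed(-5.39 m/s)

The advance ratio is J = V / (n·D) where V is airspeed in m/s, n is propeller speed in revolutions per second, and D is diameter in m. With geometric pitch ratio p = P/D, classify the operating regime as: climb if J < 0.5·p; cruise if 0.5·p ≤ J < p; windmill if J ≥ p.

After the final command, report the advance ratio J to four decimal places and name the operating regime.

J = 0.5543, regime = cruise

set_propeller: D = 0.799 m, P = 0.604 m (p = P/D = 0.755945); state ← (V=0, rpm=0)
throttle_to(6699): rpm ← 6699
throttle_to(2366): rpm ← 2366
set_airspeed(62.44): V ← 62.44 m/s
adjust_airspeed(+3.87): V ← 62.44 +3.87 = 66.31 m/s
adjust_throttle(-242): rpm ← 2366 -242 = 2124
throttle_to(8253): rpm ← 8253
adjust_airspeed(-5.39): V ← 66.31 -5.39 = 60.92 m/s
final state: V = 60.92 m/s, rpm = 8253 → n = rpm/60 = 137.550000 rev/s
J = V / (n·D) = 60.92 / (137.550000 × 0.799) = 0.554310
regime bands: climb J<0.3780 | cruise [0.3780, 0.7559) | windmill J≥0.7559
J = 0.5543 → cruise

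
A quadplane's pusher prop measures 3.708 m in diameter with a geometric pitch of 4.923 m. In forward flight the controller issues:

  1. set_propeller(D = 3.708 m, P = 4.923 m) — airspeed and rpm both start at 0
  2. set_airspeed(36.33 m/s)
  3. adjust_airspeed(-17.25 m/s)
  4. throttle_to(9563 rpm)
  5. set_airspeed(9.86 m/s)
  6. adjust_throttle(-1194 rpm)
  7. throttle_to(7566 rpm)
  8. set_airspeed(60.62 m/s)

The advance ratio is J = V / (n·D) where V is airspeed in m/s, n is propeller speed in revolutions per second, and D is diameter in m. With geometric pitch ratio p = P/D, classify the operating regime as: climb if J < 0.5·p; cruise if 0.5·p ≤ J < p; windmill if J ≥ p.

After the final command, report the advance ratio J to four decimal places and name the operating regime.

set_propeller: D = 3.708 m, P = 4.923 m (p = P/D = 1.327670); state ← (V=0, rpm=0)
set_airspeed(36.33): V ← 36.33 m/s
adjust_airspeed(-17.25): V ← 36.33 -17.25 = 19.08 m/s
throttle_to(9563): rpm ← 9563
set_airspeed(9.86): V ← 9.86 m/s
adjust_throttle(-1194): rpm ← 9563 -1194 = 8369
throttle_to(7566): rpm ← 7566
set_airspeed(60.62): V ← 60.62 m/s
final state: V = 60.62 m/s, rpm = 7566 → n = rpm/60 = 126.100000 rev/s
J = V / (n·D) = 60.62 / (126.100000 × 3.708) = 0.129647
regime bands: climb J<0.6638 | cruise [0.6638, 1.3277) | windmill J≥1.3277
J = 0.1296 → climb

J = 0.1296, regime = climb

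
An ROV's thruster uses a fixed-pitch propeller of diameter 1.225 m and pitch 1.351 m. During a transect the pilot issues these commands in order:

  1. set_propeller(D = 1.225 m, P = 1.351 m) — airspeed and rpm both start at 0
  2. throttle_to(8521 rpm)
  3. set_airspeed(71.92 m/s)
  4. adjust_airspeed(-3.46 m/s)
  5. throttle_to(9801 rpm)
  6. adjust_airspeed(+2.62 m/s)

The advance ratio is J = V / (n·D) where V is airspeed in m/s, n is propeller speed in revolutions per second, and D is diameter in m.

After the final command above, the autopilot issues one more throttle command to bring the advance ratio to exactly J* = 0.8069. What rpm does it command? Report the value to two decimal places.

set_propeller: D = 1.225 m, P = 1.351 m (p = P/D = 1.102857); state ← (V=0, rpm=0)
throttle_to(8521): rpm ← 8521
set_airspeed(71.92): V ← 71.92 m/s
adjust_airspeed(-3.46): V ← 71.92 -3.46 = 68.46 m/s
throttle_to(9801): rpm ← 9801
adjust_airspeed(+2.62): V ← 68.46 +2.62 = 71.08 m/s
final state: V = 71.08 m/s, rpm = 9801 → n = rpm/60 = 163.350000 rev/s
target J* = 0.8069; solve J* = V/(n·D) for n: n = V/(J*·D) = 71.08/(0.8069 × 1.225) = 71.910385 rev/s
rpm = 60·n = 4314.623110

rpm = 4314.62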